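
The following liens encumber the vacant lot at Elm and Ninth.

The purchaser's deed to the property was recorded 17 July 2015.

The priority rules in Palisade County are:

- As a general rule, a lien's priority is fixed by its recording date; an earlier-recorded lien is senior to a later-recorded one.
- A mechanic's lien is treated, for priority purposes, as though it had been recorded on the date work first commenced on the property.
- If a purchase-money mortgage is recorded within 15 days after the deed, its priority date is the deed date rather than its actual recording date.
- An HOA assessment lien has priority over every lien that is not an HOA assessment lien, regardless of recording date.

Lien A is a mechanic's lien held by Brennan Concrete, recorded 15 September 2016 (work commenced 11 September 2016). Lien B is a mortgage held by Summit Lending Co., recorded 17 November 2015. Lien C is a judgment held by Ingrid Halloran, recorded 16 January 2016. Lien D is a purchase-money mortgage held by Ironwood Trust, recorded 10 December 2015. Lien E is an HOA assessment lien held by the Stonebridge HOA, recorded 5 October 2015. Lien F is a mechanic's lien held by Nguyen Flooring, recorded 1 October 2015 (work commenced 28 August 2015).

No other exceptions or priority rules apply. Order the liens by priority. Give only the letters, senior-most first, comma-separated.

E, F, B, D, C, A

First, effective dates: A is treated as recorded 11 September 2016, the work-commencement date; D was recorded 146 days after the deed, outside the 15-day window, so it keeps its recording date; F relates back to 28 August 2015 (work commenced).
E is an HOA assessment lien, so it outranks all other liens regardless of date.
Among the remaining liens, by effective date: F (28 August 2015), B (17 November 2015), D (10 December 2015), C (16 January 2016), A (11 September 2016).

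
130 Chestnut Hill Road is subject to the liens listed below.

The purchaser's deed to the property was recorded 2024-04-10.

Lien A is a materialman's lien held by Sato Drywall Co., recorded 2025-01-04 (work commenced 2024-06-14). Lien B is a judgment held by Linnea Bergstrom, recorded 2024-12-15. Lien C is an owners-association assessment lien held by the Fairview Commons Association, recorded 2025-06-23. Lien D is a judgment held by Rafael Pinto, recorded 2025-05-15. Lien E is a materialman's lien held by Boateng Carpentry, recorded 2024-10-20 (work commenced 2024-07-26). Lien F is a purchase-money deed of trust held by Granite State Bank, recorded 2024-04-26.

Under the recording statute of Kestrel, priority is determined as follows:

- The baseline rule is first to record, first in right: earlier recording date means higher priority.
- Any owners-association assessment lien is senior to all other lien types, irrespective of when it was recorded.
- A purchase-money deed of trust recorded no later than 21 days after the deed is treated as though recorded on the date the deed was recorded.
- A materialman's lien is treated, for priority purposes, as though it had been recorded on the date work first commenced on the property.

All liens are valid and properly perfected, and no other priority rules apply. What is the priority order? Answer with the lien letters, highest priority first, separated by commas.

C, F, A, E, B, D

Adjusting effective dates: A is treated as recorded 2024-06-14, the work-commencement date; E is treated as recorded 2024-07-26, the work-commencement date; F was recorded within the 21-day window, so its effective date is the deed date 2024-04-10.
C is an owners-association assessment lien, so it outranks all other liens regardless of date.
Ordering the rest by effective date: F (2024-04-10), A (2024-06-14), E (2024-07-26), B (2024-12-15), D (2025-05-15).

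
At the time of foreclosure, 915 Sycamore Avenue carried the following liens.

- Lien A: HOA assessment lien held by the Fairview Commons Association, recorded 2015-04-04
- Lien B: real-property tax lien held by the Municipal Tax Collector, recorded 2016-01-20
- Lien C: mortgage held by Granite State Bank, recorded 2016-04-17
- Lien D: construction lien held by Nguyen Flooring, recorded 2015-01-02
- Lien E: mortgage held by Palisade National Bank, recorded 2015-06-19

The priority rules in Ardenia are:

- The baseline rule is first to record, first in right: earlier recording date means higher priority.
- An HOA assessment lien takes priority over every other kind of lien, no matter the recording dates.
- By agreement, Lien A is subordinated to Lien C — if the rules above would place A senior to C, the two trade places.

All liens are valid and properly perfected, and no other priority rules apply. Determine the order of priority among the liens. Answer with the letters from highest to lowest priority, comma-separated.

A is an HOA assessment lien and takes priority over every other lien.
Remaining liens by effective date: D (2015-01-02), E (2015-06-19), B (2016-01-20), C (2016-04-17).
The subordination applies — A was senior to C — so A and C swap.

C, D, E, B, A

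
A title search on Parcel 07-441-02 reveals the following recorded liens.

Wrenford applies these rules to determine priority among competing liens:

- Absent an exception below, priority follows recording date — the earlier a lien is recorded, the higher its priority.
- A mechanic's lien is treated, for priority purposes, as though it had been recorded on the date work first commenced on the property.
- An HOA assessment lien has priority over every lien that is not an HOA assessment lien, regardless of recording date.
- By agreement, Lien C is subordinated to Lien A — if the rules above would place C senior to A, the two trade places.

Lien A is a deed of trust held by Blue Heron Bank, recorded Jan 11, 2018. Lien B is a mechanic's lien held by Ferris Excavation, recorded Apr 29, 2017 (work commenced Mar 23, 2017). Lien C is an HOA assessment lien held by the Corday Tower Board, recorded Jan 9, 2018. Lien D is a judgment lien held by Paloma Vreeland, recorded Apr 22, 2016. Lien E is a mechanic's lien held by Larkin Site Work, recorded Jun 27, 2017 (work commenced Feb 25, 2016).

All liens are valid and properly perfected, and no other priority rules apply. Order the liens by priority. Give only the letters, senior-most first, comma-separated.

A, E, D, B, C

Adjusting effective dates: B is treated as recorded Mar 23, 2017, the work-commencement date; E's effective date is Feb 25, 2016, when work began.
C is an HOA assessment lien, so it outranks all other liens regardless of date.
Ordering the rest by effective date: E (Feb 25, 2016), D (Apr 22, 2016), B (Mar 23, 2017), A (Jan 11, 2018).
Because C would otherwise rank above A, the subordination swaps them.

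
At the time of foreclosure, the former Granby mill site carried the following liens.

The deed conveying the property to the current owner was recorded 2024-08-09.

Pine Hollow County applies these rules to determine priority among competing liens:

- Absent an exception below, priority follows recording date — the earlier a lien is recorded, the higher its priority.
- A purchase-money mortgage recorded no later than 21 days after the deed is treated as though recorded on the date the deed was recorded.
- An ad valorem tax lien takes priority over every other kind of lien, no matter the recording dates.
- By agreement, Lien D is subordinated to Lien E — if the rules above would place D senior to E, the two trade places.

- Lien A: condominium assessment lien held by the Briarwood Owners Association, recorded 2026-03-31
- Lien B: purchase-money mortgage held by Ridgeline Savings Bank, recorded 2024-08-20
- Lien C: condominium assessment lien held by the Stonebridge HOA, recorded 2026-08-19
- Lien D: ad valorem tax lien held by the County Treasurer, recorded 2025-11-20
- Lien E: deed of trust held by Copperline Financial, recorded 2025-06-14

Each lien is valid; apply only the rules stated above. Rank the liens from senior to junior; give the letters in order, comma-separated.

E, B, D, A, C

Effective dates after the stated exceptions: B relates back to the deed date 2024-08-09.
As an ad valorem tax lien, D is senior to every other lien.
Ordering the rest by effective date: B (2024-08-09), E (2025-06-14), A (2026-03-31), C (2026-08-19).
Because D would otherwise rank above E, the subordination swaps them.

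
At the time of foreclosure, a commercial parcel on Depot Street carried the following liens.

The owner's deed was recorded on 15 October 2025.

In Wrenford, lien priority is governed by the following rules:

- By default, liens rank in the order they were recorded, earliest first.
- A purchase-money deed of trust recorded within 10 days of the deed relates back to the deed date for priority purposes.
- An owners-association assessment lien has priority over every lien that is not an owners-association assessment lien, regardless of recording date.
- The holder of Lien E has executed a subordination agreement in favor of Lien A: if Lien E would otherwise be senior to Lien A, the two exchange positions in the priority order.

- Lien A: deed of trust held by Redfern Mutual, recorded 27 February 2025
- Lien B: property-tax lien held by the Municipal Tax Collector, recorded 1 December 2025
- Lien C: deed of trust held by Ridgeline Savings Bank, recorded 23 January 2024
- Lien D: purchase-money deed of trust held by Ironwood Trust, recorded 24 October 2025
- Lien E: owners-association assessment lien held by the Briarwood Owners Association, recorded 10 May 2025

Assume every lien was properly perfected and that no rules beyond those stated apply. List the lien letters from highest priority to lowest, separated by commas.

A, C, E, D, B

Effective dates: D's effective date is the deed date, 15 October 2025.
As an owners-association assessment lien, E is senior to every other lien.
The other liens, earliest effective date first: C (23 January 2024), A (27 February 2025), D (15 October 2025), B (1 December 2025).
E would otherwise be senior to A, so under the subordination agreement E and A exchange positions.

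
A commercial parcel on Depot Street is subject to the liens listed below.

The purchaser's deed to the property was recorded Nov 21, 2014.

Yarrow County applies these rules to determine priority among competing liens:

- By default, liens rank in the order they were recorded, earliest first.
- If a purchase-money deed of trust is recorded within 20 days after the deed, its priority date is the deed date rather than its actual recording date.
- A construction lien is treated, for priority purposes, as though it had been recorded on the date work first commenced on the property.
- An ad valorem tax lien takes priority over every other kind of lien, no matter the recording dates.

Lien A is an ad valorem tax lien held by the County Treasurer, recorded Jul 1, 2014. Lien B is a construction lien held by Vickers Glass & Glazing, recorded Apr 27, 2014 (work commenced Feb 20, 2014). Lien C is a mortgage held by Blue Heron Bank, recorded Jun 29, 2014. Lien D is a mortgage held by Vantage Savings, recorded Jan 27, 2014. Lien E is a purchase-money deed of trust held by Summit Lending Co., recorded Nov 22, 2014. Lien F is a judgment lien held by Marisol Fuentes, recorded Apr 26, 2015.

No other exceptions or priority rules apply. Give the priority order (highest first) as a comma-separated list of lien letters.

A, D, B, C, E, F

Adjusting effective dates: B's effective date is Feb 20, 2014, when work began; E's effective date is the deed date, Nov 21, 2014.
As an ad valorem tax lien, A is senior to every other lien.
Ordering the rest by effective date: D (Jan 27, 2014), B (Feb 20, 2014), C (Jun 29, 2014), E (Nov 21, 2014), F (Apr 26, 2015).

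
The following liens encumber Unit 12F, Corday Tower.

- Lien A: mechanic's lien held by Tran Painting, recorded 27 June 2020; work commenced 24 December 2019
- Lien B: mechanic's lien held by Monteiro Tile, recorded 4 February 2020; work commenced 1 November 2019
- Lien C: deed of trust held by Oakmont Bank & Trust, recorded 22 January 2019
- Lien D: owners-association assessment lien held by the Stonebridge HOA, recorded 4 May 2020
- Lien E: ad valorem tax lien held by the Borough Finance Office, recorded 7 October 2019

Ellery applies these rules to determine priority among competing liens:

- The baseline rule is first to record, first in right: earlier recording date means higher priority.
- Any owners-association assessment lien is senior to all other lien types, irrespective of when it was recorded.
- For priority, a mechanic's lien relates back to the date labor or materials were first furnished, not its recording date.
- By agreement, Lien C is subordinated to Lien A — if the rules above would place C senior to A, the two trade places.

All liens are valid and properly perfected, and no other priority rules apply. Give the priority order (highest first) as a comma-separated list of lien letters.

D, A, E, B, C

Effective dates after the stated exceptions: A relates back to 24 December 2019 (work commenced); B is treated as recorded 1 November 2019, the work-commencement date.
As an owners-association assessment lien, D is senior to every other lien.
The other liens, earliest effective date first: C (22 January 2019), E (7 October 2019), B (1 November 2019), A (24 December 2019).
Because C would otherwise rank above A, the subordination swaps them.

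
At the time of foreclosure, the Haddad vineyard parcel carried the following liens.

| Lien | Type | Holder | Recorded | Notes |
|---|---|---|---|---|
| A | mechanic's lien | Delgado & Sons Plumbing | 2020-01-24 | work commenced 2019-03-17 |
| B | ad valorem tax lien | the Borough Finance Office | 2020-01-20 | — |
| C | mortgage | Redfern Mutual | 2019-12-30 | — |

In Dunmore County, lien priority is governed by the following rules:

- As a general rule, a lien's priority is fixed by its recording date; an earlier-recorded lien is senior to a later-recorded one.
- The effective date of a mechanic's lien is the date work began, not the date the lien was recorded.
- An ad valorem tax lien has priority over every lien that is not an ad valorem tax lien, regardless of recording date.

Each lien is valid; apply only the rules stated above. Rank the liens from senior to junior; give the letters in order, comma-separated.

Effective dates: A relates back to 2019-03-17 (work commenced).
B, as an ad valorem tax lien, has superpriority and ranks first.
Remaining liens by effective date: A (2019-03-17), C (2019-12-30).

B, A, C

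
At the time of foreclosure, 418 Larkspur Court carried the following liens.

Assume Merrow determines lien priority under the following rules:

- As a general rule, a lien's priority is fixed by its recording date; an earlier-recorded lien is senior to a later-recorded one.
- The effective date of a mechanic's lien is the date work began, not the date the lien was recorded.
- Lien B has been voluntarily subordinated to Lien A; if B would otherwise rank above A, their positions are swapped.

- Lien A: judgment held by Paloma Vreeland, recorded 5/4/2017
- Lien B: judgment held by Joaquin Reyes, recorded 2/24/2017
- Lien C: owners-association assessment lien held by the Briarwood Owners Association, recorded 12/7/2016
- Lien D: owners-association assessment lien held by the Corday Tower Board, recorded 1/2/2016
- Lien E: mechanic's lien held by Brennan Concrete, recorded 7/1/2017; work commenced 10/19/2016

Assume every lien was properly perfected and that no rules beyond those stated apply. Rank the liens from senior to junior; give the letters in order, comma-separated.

Adjusting effective dates: E is treated as recorded 10/19/2016, the work-commencement date.
Sorted by effective date: D (1/2/2016), E (10/19/2016), C (12/7/2016), B (2/24/2017), A (5/4/2017).
B would otherwise be senior to A, so under the subordination agreement B and A exchange positions.

D, E, C, A, B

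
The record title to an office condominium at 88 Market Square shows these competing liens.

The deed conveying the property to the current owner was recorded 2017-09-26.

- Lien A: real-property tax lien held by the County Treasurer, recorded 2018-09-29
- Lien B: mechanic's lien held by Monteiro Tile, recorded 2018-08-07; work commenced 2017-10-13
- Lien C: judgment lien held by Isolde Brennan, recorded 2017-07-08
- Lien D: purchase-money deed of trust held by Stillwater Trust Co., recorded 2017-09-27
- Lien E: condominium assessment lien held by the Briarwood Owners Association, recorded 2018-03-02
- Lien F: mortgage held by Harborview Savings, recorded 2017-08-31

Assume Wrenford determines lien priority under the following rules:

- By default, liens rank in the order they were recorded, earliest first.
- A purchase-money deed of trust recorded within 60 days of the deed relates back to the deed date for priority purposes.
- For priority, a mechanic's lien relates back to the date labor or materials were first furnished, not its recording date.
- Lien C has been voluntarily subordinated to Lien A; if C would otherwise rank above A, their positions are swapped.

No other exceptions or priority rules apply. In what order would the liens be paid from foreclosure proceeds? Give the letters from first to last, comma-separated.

A, F, D, B, E, C

Effective dates after the stated exceptions: B relates back to 2017-10-13 (work commenced); D's effective date is the deed date, 2017-09-26.
Ordering by effective date: C (2017-07-08), F (2017-08-31), D (2017-09-26), B (2017-10-13), E (2018-03-02), A (2018-09-29).
C would otherwise be senior to A, so under the subordination agreement C and A exchange positions.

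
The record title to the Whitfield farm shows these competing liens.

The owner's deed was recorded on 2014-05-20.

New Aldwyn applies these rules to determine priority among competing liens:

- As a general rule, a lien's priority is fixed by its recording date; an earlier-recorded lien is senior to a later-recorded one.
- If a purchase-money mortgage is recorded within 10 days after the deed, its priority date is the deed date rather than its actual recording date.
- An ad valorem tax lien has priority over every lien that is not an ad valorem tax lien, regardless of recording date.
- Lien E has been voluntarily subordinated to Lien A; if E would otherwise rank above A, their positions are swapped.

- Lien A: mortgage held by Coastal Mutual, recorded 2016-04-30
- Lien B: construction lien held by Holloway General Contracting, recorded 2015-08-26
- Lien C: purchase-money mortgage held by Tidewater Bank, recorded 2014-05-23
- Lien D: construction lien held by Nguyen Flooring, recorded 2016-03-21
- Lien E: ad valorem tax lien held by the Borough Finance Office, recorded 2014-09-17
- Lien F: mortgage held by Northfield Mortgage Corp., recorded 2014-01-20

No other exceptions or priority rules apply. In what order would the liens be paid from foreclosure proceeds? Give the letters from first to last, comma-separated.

A, F, C, B, D, E

Effective dates: C was recorded within the 10-day window, so its effective date is the deed date 2014-05-20.
E is an ad valorem tax lien and takes priority over every other lien.
Remaining liens by effective date: F (2014-01-20), C (2014-05-20), B (2015-08-26), D (2016-03-21), A (2016-04-30).
E is senior to A before the subordination, so the two trade places.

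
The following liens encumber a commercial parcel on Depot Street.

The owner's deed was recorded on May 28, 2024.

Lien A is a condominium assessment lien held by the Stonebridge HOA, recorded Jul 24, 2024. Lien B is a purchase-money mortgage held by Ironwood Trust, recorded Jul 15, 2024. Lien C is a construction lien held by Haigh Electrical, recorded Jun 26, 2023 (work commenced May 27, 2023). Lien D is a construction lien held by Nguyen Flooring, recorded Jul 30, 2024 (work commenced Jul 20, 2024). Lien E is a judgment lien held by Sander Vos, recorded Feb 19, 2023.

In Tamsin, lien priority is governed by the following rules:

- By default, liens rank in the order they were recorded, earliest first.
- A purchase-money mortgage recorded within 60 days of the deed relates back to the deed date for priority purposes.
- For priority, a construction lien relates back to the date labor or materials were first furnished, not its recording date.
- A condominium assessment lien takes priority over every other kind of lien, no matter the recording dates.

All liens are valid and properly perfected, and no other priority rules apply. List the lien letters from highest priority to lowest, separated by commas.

A, E, C, B, D

Adjusting effective dates: B was recorded within the 60-day window, so its effective date is the deed date May 28, 2024; C is treated as recorded May 27, 2023, the work-commencement date; D is treated as recorded Jul 20, 2024, the work-commencement date.
A is a condominium assessment lien, so it outranks all other liens regardless of date.
Ordering the rest by effective date: E (Feb 19, 2023), C (May 27, 2023), B (May 28, 2024), D (Jul 20, 2024).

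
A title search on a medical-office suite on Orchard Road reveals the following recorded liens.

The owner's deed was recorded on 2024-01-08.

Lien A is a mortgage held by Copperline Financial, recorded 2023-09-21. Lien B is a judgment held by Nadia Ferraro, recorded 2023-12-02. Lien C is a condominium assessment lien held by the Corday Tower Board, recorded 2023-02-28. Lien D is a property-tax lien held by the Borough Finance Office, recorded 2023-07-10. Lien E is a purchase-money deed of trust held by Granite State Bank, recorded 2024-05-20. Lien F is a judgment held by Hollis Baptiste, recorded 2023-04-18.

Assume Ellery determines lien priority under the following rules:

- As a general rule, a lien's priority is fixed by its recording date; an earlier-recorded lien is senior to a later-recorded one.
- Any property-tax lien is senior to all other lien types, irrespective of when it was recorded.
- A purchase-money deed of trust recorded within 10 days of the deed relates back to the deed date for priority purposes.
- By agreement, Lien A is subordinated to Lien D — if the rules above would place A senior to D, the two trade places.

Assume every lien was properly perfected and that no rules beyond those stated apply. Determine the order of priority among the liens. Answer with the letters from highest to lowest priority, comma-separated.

D, C, F, A, B, E

Effective dates: E was recorded 133 days after the deed — beyond 10 days — so no relation-back applies.
As a property-tax lien, D is senior to every other lien.
The other liens, earliest effective date first: C (2023-02-28), F (2023-04-18), A (2023-09-21), B (2023-12-02), E (2024-05-20).
A already ranks below D; the subordination has no effect.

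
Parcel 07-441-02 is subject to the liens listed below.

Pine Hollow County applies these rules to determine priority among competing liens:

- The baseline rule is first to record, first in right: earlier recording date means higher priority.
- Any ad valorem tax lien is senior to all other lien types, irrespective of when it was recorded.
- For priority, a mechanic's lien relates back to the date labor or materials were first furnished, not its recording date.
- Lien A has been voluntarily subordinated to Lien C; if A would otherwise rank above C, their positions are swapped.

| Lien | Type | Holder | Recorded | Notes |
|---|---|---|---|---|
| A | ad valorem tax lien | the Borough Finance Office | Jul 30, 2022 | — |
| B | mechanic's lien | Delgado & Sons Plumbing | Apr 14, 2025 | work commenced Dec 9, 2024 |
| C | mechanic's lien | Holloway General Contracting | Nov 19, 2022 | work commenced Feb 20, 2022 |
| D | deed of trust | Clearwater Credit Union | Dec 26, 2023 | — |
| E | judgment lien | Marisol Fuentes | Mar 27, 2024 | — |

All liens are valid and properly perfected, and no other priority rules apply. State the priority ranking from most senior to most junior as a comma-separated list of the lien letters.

C, A, D, E, B

First, effective dates: B's effective date is Dec 9, 2024, when work began; C is treated as recorded Feb 20, 2022, the work-commencement date.
A is an ad valorem tax lien and takes priority over every other lien.
Remaining liens by effective date: C (Feb 20, 2022), D (Dec 26, 2023), E (Mar 27, 2024), B (Dec 9, 2024).
The subordination applies — A was senior to C — so A and C swap.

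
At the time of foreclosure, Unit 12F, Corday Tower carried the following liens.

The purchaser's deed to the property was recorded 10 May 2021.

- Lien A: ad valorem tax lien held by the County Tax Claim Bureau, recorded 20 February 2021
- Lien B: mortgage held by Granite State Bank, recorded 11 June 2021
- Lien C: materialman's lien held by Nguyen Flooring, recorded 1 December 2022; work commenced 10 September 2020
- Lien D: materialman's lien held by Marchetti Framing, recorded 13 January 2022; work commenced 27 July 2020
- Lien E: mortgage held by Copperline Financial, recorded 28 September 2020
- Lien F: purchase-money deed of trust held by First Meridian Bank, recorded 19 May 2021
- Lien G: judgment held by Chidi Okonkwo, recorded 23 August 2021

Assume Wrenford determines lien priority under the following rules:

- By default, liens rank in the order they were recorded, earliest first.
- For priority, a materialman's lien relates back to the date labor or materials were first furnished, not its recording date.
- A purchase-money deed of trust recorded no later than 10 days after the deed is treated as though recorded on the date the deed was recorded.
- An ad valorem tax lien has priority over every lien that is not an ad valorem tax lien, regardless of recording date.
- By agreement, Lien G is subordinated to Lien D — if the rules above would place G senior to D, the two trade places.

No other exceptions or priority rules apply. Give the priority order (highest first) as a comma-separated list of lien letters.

A, D, C, E, F, B, G

Effective dates: C is treated as recorded 10 September 2020, the work-commencement date; D is treated as recorded 27 July 2020, the work-commencement date; F relates back to the deed date 10 May 2021.
As an ad valorem tax lien, A is senior to every other lien.
Among the remaining liens, by effective date: D (27 July 2020), C (10 September 2020), E (28 September 2020), F (10 May 2021), B (11 June 2021), G (23 August 2021).
Since G is not senior to D, the subordination leaves the order unchanged.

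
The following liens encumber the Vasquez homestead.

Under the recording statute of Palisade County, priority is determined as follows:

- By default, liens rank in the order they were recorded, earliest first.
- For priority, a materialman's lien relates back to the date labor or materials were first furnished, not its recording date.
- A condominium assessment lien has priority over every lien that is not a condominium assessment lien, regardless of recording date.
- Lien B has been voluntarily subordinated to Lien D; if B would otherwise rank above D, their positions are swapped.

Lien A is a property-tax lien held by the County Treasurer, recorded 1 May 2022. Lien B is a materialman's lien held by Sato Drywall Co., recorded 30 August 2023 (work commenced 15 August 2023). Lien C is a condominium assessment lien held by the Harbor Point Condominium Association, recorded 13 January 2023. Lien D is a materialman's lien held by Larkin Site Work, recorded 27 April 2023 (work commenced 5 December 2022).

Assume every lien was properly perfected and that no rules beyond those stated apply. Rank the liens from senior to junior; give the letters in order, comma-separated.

C, A, D, B

Effective dates: B is treated as recorded 15 August 2023, the work-commencement date; D is treated as recorded 5 December 2022, the work-commencement date.
C is a condominium assessment lien, so it outranks all other liens regardless of date.
Among the remaining liens, by effective date: A (1 May 2022), D (5 December 2022), B (15 August 2023).
Since B is not senior to D, the subordination leaves the order unchanged.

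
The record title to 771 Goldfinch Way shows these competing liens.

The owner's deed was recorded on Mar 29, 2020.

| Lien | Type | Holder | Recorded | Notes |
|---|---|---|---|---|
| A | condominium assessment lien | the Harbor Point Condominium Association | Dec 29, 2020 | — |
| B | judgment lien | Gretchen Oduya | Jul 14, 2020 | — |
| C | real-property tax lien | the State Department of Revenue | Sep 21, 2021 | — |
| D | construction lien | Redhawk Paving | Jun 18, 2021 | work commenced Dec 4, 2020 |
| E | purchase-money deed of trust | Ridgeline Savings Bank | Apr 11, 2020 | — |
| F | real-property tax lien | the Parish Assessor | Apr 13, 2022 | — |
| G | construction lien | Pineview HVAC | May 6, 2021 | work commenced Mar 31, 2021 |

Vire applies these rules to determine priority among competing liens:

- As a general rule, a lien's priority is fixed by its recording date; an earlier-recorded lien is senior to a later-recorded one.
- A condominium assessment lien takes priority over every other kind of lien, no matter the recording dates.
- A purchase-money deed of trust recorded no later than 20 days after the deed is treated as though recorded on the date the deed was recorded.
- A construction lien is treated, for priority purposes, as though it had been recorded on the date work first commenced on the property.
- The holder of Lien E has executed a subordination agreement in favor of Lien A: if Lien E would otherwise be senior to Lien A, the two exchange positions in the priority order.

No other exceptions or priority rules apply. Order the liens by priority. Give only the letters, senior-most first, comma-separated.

A, E, B, D, G, C, F

First, effective dates: D relates back to Dec 4, 2020 (work commenced); E relates back to the deed date Mar 29, 2020; G's effective date is Mar 31, 2021, when work began.
A is a condominium assessment lien and takes priority over every other lien.
Ordering the rest by effective date: E (Mar 29, 2020), B (Jul 14, 2020), D (Dec 4, 2020), G (Mar 31, 2021), C (Sep 21, 2021), F (Apr 13, 2022).
E already ranks below A; the subordination has no effect.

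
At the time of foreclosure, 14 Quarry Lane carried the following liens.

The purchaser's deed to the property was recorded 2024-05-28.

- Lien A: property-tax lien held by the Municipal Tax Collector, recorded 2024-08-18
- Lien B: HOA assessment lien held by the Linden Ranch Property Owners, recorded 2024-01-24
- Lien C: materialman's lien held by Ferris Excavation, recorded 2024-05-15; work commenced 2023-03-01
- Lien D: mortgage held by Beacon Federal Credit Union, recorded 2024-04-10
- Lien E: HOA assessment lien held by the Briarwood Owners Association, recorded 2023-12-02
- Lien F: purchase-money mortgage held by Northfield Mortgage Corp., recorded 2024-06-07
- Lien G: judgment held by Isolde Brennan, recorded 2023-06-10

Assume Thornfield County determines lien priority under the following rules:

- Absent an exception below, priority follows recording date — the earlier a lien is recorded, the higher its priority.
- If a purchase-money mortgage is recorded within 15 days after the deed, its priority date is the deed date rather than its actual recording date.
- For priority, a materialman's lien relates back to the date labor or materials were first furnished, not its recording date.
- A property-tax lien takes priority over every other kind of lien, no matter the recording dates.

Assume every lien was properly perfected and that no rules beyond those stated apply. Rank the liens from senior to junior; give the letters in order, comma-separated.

A, C, G, E, B, D, F

First, effective dates: C is treated as recorded 2023-03-01, the work-commencement date; F relates back to the deed date 2024-05-28.
As a property-tax lien, A is senior to every other lien.
Ordering the rest by effective date: C (2023-03-01), G (2023-06-10), E (2023-12-02), B (2024-01-24), D (2024-04-10), F (2024-05-28).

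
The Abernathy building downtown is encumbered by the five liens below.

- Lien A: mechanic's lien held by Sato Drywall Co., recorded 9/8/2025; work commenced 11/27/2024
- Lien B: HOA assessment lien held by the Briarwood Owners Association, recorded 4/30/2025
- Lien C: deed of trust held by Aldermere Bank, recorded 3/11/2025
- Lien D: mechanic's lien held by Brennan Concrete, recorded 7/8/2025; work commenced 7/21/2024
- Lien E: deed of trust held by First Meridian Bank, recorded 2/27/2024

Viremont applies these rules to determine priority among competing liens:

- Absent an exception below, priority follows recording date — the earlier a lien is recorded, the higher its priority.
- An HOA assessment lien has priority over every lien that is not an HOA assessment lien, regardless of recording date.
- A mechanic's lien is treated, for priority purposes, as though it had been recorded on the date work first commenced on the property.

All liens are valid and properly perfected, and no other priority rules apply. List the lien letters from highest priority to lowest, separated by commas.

B, E, D, A, C

Adjusting effective dates: A's effective date is 11/27/2024, when work began; D's effective date is 7/21/2024, when work began.
B is an HOA assessment lien and takes priority over every other lien.
Among the remaining liens, by effective date: E (2/27/2024), D (7/21/2024), A (11/27/2024), C (3/11/2025).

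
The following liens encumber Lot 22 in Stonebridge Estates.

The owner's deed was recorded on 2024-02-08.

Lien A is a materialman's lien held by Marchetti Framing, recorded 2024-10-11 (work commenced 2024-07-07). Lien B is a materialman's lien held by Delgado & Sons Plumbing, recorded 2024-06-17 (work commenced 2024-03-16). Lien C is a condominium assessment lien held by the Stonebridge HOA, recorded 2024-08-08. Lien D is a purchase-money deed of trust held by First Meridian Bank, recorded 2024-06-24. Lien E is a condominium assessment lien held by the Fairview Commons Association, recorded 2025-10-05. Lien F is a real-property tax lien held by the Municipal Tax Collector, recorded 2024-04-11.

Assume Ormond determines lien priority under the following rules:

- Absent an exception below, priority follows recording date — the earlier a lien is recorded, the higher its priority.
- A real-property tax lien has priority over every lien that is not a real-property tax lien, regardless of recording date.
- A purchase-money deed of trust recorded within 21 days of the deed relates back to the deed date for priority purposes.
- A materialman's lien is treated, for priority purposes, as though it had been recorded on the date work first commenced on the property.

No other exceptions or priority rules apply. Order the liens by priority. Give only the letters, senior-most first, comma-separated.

Effective dates: A relates back to 2024-07-07 (work commenced); B is treated as recorded 2024-03-16, the work-commencement date; D missed the 21-day window (137 days after the deed), so its recording date stands.
F is a real-property tax lien and takes priority over every other lien.
Ordering the rest by effective date: B (2024-03-16), D (2024-06-24), A (2024-07-07), C (2024-08-08), E (2025-10-05).

F, B, D, A, C, E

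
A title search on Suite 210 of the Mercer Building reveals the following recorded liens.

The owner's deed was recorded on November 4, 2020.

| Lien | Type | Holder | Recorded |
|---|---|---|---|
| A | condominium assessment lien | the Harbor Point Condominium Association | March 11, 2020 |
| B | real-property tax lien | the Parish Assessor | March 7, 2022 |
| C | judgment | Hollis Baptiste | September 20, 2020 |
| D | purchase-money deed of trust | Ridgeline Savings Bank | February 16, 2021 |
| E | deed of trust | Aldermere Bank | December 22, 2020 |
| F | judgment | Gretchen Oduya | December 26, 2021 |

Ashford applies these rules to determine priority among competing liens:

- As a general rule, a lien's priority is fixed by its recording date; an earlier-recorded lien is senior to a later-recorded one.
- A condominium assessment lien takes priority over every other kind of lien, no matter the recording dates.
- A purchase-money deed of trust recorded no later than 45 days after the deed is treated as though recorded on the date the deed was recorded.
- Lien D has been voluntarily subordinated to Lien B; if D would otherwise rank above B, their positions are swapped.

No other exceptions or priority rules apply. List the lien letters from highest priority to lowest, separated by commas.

First, effective dates: D was recorded 104 days after the deed — beyond 45 days — so no relation-back applies.
A, as a condominium assessment lien, has superpriority and ranks first.
Remaining liens by effective date: C (September 20, 2020), E (December 22, 2020), D (February 16, 2021), F (December 26, 2021), B (March 7, 2022).
Because D would otherwise rank above B, the subordination swaps them.

A, C, E, B, F, D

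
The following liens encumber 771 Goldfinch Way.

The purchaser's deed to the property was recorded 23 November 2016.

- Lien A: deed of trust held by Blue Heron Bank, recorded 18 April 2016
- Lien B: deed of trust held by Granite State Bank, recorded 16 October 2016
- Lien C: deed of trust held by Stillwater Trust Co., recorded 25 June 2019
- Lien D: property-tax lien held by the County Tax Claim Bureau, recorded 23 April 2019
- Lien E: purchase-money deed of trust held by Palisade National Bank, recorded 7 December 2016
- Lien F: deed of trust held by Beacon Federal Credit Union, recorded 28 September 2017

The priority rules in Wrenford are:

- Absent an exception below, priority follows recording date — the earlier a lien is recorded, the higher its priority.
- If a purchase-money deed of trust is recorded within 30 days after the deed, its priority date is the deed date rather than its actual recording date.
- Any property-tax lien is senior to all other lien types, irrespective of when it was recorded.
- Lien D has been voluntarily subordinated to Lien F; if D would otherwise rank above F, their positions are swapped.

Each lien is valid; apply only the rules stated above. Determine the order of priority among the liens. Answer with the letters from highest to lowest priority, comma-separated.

F, A, B, E, D, C

Effective dates after the stated exceptions: E's effective date is the deed date, 23 November 2016.
D, as a property-tax lien, has superpriority and ranks first.
Ordering the rest by effective date: A (18 April 2016), B (16 October 2016), E (23 November 2016), F (28 September 2017), C (25 June 2019).
D would otherwise be senior to F, so under the subordination agreement D and F exchange positions.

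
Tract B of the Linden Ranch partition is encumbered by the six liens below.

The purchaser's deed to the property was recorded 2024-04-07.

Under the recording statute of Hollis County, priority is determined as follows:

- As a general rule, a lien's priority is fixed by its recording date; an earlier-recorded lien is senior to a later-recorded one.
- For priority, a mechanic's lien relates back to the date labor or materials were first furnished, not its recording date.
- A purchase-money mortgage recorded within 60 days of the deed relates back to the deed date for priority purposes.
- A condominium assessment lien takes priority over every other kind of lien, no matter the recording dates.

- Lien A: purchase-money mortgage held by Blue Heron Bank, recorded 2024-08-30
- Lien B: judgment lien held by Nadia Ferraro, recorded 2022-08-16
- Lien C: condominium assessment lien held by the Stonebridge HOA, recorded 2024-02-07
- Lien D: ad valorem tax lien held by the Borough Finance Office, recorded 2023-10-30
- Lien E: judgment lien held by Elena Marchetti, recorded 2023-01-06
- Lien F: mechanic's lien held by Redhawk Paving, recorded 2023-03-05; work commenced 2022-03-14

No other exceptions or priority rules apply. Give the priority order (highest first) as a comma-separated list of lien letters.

C, F, B, E, D, A

Effective dates: A was recorded 145 days after the deed, outside the 60-day window, so it keeps its recording date; F relates back to 2022-03-14 (work commenced).
As a condominium assessment lien, C is senior to every other lien.
Among the remaining liens, by effective date: F (2022-03-14), B (2022-08-16), E (2023-01-06), D (2023-10-30), A (2024-08-30).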